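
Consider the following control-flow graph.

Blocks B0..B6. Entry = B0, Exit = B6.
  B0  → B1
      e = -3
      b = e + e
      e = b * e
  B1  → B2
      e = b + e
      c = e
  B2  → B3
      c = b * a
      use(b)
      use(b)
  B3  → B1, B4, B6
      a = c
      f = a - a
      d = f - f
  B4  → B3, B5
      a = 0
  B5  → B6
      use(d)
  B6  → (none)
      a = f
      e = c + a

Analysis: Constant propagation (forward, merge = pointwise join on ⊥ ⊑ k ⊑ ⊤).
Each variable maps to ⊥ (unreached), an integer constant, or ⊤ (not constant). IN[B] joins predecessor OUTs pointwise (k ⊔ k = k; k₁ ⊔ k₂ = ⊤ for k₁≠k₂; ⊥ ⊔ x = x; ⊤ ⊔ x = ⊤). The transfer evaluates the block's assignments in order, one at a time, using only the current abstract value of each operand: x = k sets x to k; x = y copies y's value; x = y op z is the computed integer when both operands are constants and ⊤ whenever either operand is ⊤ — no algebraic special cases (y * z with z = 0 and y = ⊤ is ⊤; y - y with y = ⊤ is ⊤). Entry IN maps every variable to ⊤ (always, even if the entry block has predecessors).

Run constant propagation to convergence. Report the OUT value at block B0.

Answer: {a: ⊤, b: -6, c: ⊤, d: ⊤, e: 18, f: ⊤}

Trace:
Fixpoint table:
  B0: | IN=(all ⊤) | OUT={b:-6, e:18; rest ⊤}
  B1: | IN={b:-6; rest ⊤} | OUT={b:-6; rest ⊤}
  B2: | IN={b:-6; rest ⊤} | OUT={b:-6; rest ⊤}
  B3: | IN={b:-6; rest ⊤} | OUT={b:-6; rest ⊤}
  B4: | IN={b:-6; rest ⊤} | OUT={a:0, b:-6; rest ⊤}
  B5: | IN={a:0, b:-6; rest ⊤} | OUT={a:0, b:-6; rest ⊤}
  B6: | IN={b:-6; rest ⊤} | OUT={b:-6; rest ⊤}

B0 is the boundary node: IN[B0] = {a: ⊤, b: ⊤, c: ⊤, d: ⊤, e: ⊤, f: ⊤}
Applying B0's transfer function to that IN value gives OUT[B0] (row B0 above).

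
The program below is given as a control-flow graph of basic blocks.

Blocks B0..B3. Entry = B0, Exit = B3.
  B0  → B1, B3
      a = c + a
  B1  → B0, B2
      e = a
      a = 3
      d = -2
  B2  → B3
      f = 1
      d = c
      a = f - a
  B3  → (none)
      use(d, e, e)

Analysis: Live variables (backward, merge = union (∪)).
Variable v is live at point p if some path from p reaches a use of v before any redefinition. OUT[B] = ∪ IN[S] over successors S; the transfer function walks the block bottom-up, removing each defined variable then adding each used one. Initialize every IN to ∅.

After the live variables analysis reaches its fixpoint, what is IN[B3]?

Converged values:
  B0:   IN={a, c, d, e}   OUT={a, c, d, e}
  B1:   IN={a, c}   OUT={a, c, d, e}
  B2:   IN={a, c, e}   OUT={d, e}
  B3:   IN={d, e}   OUT={}

B3 is the boundary node: OUT[B3] = {}
Applying B3's transfer function to that OUT value gives IN[B3] (row B3 above).

Answer: {d, e}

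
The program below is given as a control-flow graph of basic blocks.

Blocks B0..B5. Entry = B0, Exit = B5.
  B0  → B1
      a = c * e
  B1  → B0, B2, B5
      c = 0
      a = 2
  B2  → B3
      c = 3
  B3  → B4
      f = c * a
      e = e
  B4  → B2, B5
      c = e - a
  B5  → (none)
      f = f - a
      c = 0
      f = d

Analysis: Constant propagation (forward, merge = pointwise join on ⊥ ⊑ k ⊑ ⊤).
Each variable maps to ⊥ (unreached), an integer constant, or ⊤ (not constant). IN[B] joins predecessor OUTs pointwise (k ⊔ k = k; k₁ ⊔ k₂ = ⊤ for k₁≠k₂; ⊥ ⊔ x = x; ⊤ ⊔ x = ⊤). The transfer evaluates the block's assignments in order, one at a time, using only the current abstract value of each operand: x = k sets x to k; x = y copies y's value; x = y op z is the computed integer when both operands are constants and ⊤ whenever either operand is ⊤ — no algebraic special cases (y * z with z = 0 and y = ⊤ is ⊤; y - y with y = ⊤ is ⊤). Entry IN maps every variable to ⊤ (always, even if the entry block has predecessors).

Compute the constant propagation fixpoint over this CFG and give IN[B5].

Answer: {a: 2, b: ⊤, c: ⊤, d: ⊤, e: ⊤, f: ⊤}

Working:
Converged values:
  B0: | IN=(all ⊤) | OUT=(all ⊤)
  B1: | IN=(all ⊤) | OUT={a:2, c:0; rest ⊤}
  B2: | IN={a:2; rest ⊤} | OUT={a:2, c:3; rest ⊤}
  B3: | IN={a:2, c:3; rest ⊤} | OUT={a:2, c:3, f:6; rest ⊤}
  B4: | IN={a:2, c:3, f:6; rest ⊤} | OUT={a:2, f:6; rest ⊤}
  B5: | IN={a:2; rest ⊤} | OUT={a:2, c:0; rest ⊤}

Merge at B5: IN[B5] = OUT[B1] ⊔ OUT[B4] = {a: 2, b: ⊤, c: ⊤, d: ⊤, e: ⊤, f: ⊤}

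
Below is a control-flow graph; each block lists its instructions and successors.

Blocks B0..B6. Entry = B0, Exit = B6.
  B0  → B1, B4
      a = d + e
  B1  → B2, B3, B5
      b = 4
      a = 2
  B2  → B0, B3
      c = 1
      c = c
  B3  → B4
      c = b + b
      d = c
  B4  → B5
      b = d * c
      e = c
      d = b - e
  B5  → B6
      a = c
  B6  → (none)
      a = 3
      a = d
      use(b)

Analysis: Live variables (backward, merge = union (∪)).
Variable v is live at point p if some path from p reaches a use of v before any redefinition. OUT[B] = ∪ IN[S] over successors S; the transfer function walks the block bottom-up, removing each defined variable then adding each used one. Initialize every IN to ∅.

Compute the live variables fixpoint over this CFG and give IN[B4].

Fixpoint table:
  B0: | IN={c, d, e} | OUT={c, d, e}
  B1: | IN={c, d, e} | OUT={b, c, d, e}
  B2: | IN={b, d, e} | OUT={b, c, d, e}
  B3: | IN={b} | OUT={c, d}
  B4: | IN={c, d} | OUT={b, c, d}
  B5: | IN={b, c, d} | OUT={b, d}
  B6: | IN={b, d} | OUT={}

Merge at B4: OUT[B4] = IN[B5] = {b, c, d}
Applying B4's transfer function to that OUT value gives IN[B4] (row B4 above).

Answer: {c, d}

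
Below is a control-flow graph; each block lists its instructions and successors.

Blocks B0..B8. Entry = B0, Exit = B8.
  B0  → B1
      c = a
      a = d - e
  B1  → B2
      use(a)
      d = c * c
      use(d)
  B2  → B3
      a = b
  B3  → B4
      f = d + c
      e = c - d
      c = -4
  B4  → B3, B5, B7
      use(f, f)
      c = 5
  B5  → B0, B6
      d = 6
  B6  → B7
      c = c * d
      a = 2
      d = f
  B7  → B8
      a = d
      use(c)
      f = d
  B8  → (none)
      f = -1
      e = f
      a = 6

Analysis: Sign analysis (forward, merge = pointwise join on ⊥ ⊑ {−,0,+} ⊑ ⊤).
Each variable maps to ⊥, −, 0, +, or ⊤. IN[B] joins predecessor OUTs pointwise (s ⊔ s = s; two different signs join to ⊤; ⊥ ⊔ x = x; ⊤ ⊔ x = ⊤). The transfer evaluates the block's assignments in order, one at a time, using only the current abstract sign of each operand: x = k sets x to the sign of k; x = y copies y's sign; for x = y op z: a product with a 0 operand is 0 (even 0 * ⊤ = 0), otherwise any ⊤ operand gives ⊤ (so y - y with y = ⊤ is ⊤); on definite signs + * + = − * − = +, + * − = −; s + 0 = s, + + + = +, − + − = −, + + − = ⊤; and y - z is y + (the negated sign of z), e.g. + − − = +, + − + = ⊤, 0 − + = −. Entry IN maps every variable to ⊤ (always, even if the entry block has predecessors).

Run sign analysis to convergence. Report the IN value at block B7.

Answer: {a: ⊤, b: ⊤, c: +, d: ⊤, e: ⊤, f: ⊤}

Derivation:
Per-block solution:
  B0:   IN=(all ⊤)   OUT=(all ⊤)
  B1:   IN=(all ⊤)   OUT=(all ⊤)
  B2:   IN=(all ⊤)   OUT=(all ⊤)
  B3:   IN=(all ⊤)   OUT={c:-; rest ⊤}
  B4:   IN={c:-; rest ⊤}   OUT={c:+; rest ⊤}
  B5:   IN={c:+; rest ⊤}   OUT={c:+, d:+; rest ⊤}
  B6:   IN={c:+, d:+; rest ⊤}   OUT={a:+, c:+; rest ⊤}
  B7:   IN={c:+; rest ⊤}   OUT={c:+; rest ⊤}
  B8:   IN={c:+; rest ⊤}   OUT={a:+, c:+, e:-, f:-; rest ⊤}

Merge at B7: IN[B7] = OUT[B4] ⊔ OUT[B6] = {a: ⊤, b: ⊤, c: +, d: ⊤, e: ⊤, f: ⊤}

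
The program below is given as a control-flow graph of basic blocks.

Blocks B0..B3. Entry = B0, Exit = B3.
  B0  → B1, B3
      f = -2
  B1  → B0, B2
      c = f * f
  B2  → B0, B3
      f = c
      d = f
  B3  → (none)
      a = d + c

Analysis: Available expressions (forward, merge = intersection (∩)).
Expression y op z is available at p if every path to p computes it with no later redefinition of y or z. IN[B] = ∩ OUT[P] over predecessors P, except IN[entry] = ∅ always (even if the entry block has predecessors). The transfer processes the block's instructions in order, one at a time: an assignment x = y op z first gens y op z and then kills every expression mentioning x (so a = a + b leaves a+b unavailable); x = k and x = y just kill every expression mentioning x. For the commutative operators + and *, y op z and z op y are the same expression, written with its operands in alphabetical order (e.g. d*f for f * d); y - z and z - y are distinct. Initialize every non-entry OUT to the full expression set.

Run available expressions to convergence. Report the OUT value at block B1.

Answer: {f*f}

Working:
Converged values:
  B0:  IN={}  OUT={}
  B1:  IN={}  OUT={f*f}
  B2:  IN={f*f}  OUT={}
  B3:  IN={}  OUT={c+d}

Merge at B1: IN[B1] = OUT[B0] = {}
Applying B1's transfer function to that IN value gives OUT[B1] (row B1 above).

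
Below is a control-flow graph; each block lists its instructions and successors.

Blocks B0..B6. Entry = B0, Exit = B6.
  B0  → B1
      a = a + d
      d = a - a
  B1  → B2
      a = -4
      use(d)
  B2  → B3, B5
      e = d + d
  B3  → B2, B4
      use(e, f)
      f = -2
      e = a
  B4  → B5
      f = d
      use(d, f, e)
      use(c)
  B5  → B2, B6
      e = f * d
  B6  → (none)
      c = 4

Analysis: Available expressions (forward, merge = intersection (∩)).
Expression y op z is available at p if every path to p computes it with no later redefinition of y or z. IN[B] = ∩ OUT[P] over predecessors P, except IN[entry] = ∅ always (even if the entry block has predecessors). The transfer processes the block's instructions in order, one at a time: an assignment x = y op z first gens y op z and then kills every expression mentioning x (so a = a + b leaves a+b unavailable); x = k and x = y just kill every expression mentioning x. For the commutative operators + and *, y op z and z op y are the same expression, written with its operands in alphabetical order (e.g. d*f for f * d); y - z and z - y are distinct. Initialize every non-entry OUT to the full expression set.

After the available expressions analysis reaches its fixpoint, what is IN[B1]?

Answer: {a-a}

Trace:
Per-block solution:
  B0:   IN={}   OUT={a-a}
  B1:   IN={a-a}   OUT={}
  B2:   IN={}   OUT={d+d}
  B3:   IN={d+d}   OUT={d+d}
  B4:   IN={d+d}   OUT={d+d}
  B5:   IN={d+d}   OUT={d*f, d+d}
  B6:   IN={d*f, d+d}   OUT={d*f, d+d}

Merge at B1: IN[B1] = OUT[B0] = {a-a}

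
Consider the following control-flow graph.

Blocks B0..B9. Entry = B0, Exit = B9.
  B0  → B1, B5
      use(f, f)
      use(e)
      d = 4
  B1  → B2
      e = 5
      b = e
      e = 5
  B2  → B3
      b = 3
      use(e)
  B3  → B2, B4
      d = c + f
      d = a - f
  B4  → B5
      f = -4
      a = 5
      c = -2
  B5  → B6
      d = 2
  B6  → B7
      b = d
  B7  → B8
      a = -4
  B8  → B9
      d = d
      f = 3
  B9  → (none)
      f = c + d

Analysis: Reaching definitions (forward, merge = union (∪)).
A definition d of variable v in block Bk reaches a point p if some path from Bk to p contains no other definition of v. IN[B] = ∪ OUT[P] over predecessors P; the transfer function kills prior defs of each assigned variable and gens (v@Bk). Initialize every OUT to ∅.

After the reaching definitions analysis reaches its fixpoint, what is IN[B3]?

Converged values:
  B0:  IN={}  OUT={d@B0}
  B1:  IN={d@B0}  OUT={b@B1, d@B0, e@B1}
  B2:  IN={b@B1, b@B2, d@B0, d@B3, e@B1}  OUT={b@B2, d@B0, d@B3, e@B1}
  B3:  IN={b@B2, d@B0, d@B3, e@B1}  OUT={b@B2, d@B3, e@B1}
  B4:  IN={b@B2, d@B3, e@B1}  OUT={a@B4, b@B2, c@B4, d@B3, e@B1, f@B4}
  B5:  IN={a@B4, b@B2, c@B4, d@B0, d@B3, e@B1, f@B4}  OUT={a@B4, b@B2, c@B4, d@B5, e@B1, f@B4}
  B6:  IN={a@B4, b@B2, c@B4, d@B5, e@B1, f@B4}  OUT={a@B4, b@B6, c@B4, d@B5, e@B1, f@B4}
  B7:  IN={a@B4, b@B6, c@B4, d@B5, e@B1, f@B4}  OUT={a@B7, b@B6, c@B4, d@B5, e@B1, f@B4}
  B8:  IN={a@B7, b@B6, c@B4, d@B5, e@B1, f@B4}  OUT={a@B7, b@B6, c@B4, d@B8, e@B1, f@B8}
  B9:  IN={a@B7, b@B6, c@B4, d@B8, e@B1, f@B8}  OUT={a@B7, b@B6, c@B4, d@B8, e@B1, f@B9}

Merge at B3: IN[B3] = OUT[B2] = {b@B2, d@B0, d@B3, e@B1}

Answer: {b@B2, d@B0, d@B3, e@B1}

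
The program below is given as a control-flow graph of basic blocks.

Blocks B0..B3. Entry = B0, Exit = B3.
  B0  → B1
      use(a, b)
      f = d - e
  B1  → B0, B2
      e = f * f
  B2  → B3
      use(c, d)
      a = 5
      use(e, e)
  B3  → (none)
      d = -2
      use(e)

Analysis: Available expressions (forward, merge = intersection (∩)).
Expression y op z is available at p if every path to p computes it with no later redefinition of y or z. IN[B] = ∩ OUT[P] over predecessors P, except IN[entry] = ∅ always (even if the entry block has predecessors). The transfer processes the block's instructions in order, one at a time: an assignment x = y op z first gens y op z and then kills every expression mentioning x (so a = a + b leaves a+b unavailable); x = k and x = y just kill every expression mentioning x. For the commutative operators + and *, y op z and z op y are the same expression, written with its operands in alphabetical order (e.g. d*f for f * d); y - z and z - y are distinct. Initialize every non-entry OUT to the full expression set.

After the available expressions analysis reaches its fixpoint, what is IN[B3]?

Answer: {f*f}

Derivation:
Per-block solution:
  B0:   IN={}   OUT={d-e}
  B1:   IN={d-e}   OUT={f*f}
  B2:   IN={f*f}   OUT={f*f}
  B3:   IN={f*f}   OUT={f*f}

Merge at B3: IN[B3] = OUT[B2] = {f*f}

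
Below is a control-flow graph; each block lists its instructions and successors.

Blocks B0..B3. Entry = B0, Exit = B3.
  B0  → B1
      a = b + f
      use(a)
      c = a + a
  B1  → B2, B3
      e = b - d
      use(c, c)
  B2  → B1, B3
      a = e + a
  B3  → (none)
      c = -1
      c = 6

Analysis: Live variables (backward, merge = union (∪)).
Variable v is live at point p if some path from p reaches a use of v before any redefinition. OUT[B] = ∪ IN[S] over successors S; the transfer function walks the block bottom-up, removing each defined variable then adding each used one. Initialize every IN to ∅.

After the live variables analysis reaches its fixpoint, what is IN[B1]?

Answer: {a, b, c, d}

Trace:
Fixpoint table:
  B0: | IN={b, d, f} | OUT={a, b, c, d}
  B1: | IN={a, b, c, d} | OUT={a, b, c, d, e}
  B2: | IN={a, b, c, d, e} | OUT={a, b, c, d}
  B3: | IN={} | OUT={}

Merge at B1: OUT[B1] = IN[B2] ⊔ IN[B3] = {a, b, c, d, e}
Applying B1's transfer function to that OUT value gives IN[B1] (row B1 above).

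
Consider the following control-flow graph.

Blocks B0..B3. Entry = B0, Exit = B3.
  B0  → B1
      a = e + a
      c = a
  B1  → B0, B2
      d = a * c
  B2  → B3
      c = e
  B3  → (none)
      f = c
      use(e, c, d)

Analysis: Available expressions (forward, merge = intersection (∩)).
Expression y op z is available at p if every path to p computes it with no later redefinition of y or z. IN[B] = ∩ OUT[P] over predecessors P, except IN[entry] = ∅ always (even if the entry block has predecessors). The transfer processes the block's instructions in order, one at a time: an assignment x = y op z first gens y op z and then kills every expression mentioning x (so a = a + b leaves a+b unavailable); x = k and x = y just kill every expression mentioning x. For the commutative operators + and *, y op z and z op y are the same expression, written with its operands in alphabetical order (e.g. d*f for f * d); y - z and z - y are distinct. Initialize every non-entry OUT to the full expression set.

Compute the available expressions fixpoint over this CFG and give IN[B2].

Answer: {a*c}

Trace:
Converged values:
  B0:   IN={}   OUT={}
  B1:   IN={}   OUT={a*c}
  B2:   IN={a*c}   OUT={}
  B3:   IN={}   OUT={}

Merge at B2: IN[B2] = OUT[B1] = {a*c}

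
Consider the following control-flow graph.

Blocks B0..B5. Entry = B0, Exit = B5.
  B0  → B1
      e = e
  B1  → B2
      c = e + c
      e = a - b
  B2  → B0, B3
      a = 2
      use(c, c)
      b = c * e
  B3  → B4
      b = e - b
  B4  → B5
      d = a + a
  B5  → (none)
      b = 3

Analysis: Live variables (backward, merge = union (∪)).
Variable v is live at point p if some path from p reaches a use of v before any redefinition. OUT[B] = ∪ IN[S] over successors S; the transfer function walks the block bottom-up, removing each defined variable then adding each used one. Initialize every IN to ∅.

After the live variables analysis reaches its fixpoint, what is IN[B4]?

Converged values:
  B0:   IN={a, b, c, e}   OUT={a, b, c, e}
  B1:   IN={a, b, c, e}   OUT={c, e}
  B2:   IN={c, e}   OUT={a, b, c, e}
  B3:   IN={a, b, e}   OUT={a}
  B4:   IN={a}   OUT={}
  B5:   IN={}   OUT={}

Merge at B4: OUT[B4] = IN[B5] = {}
Applying B4's transfer function to that OUT value gives IN[B4] (row B4 above).

Answer: {a}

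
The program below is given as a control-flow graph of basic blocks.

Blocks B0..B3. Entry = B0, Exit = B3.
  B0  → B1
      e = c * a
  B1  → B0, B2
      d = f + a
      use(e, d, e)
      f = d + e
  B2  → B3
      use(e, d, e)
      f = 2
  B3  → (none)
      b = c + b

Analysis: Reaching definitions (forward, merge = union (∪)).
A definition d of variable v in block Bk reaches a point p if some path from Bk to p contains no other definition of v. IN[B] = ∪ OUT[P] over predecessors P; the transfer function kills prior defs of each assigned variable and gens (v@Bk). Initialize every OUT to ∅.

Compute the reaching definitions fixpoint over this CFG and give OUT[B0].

Fixpoint table:
  B0:  IN={d@B1, e@B0, f@B1}  OUT={d@B1, e@B0, f@B1}
  B1:  IN={d@B1, e@B0, f@B1}  OUT={d@B1, e@B0, f@B1}
  B2:  IN={d@B1, e@B0, f@B1}  OUT={d@B1, e@B0, f@B2}
  B3:  IN={d@B1, e@B0, f@B2}  OUT={b@B3, d@B1, e@B0, f@B2}

Merge at B0 (entry node, so the boundary value {} is joined with the incoming edge(s)): IN[B0] = {} ⊔ OUT[B1] = {d@B1, e@B0, f@B1}
Applying B0's transfer function to that IN value gives OUT[B0] (row B0 above).

Answer: {d@B1, e@B0, f@B1}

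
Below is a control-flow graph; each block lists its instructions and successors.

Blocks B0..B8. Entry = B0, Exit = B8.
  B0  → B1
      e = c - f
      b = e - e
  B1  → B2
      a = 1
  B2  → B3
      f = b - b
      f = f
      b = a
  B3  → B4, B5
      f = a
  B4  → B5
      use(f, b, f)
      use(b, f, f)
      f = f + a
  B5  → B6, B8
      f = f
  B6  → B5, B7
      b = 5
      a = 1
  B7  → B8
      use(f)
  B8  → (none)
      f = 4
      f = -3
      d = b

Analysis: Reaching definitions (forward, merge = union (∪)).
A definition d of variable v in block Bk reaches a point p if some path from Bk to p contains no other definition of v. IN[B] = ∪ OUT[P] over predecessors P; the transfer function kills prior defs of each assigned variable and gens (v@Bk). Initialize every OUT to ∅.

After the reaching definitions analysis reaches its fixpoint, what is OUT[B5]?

Answer: {a@B1, a@B6, b@B2, b@B6, e@B0, f@B5}

Trace:
Fixpoint table:
  B0:  IN={}  OUT={b@B0, e@B0}
  B1:  IN={b@B0, e@B0}  OUT={a@B1, b@B0, e@B0}
  B2:  IN={a@B1, b@B0, e@B0}  OUT={a@B1, b@B2, e@B0, f@B2}
  B3:  IN={a@B1, b@B2, e@B0, f@B2}  OUT={a@B1, b@B2, e@B0, f@B3}
  B4:  IN={a@B1, b@B2, e@B0, f@B3}  OUT={a@B1, b@B2, e@B0, f@B4}
  B5:  IN={a@B1, a@B6, b@B2, b@B6, e@B0, f@B3, f@B4, f@B5}  OUT={a@B1, a@B6, b@B2, b@B6, e@B0, f@B5}
  B6:  IN={a@B1, a@B6, b@B2, b@B6, e@B0, f@B5}  OUT={a@B6, b@B6, e@B0, f@B5}
  B7:  IN={a@B6, b@B6, e@B0, f@B5}  OUT={a@B6, b@B6, e@B0, f@B5}
  B8:  IN={a@B1, a@B6, b@B2, b@B6, e@B0, f@B5}  OUT={a@B1, a@B6, b@B2, b@B6, d@B8, e@B0, f@B8}

Merge at B5: IN[B5] = OUT[B3] ⊔ OUT[B4] ⊔ OUT[B6] = {a@B1, a@B6, b@B2, b@B6, e@B0, f@B3, f@B4, f@B5}
Applying B5's transfer function to that IN value gives OUT[B5] (row B5 above).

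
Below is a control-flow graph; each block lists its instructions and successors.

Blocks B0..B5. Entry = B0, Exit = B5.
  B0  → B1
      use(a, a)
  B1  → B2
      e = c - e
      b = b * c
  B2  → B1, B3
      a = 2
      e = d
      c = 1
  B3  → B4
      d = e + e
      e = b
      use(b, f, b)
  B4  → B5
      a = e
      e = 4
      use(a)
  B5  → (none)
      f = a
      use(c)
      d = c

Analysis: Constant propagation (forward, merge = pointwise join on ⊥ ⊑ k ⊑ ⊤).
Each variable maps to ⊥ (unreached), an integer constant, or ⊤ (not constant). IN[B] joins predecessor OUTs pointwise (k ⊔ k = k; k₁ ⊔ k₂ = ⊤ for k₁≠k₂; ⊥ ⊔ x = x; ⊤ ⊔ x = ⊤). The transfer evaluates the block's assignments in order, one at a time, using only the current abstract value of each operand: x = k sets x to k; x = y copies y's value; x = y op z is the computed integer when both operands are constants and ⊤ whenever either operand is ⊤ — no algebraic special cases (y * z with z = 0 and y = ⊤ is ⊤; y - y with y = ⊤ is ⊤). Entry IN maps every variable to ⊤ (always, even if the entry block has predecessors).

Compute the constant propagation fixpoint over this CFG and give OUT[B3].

Converged values:
  B0:   IN=(all ⊤)   OUT=(all ⊤)
  B1:   IN=(all ⊤)   OUT=(all ⊤)
  B2:   IN=(all ⊤)   OUT={a:2, c:1; rest ⊤}
  B3:   IN={a:2, c:1; rest ⊤}   OUT={a:2, c:1; rest ⊤}
  B4:   IN={a:2, c:1; rest ⊤}   OUT={c:1, e:4; rest ⊤}
  B5:   IN={c:1, e:4; rest ⊤}   OUT={c:1, d:1, e:4; rest ⊤}

Merge at B3: IN[B3] = OUT[B2] = {a: 2, b: ⊤, c: 1, d: ⊤, e: ⊤, f: ⊤}
Applying B3's transfer function to that IN value gives OUT[B3] (row B3 above).

Answer: {a: 2, b: ⊤, c: 1, d: ⊤, e: ⊤, f: ⊤}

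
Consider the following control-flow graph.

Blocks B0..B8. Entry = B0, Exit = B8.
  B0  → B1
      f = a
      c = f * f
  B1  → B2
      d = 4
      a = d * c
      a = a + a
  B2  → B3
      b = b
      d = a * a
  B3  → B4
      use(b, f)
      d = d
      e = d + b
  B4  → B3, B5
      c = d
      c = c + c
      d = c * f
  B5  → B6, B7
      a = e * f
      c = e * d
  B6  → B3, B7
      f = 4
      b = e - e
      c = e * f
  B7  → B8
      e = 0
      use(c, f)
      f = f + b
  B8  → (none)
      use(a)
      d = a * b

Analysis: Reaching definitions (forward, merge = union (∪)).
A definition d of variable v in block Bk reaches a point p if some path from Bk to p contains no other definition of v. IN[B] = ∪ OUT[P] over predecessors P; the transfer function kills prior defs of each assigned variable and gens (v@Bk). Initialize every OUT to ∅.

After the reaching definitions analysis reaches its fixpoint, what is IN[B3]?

Converged values:
  B0:   IN={}   OUT={c@B0, f@B0}
  B1:   IN={c@B0, f@B0}   OUT={a@B1, c@B0, d@B1, f@B0}
  B2:   IN={a@B1, c@B0, d@B1, f@B0}   OUT={a@B1, b@B2, c@B0, d@B2, f@B0}
  B3:   IN={a@B1, a@B5, b@B2, b@B6, c@B0, c@B4, c@B6, d@B2, d@B4, e@B3, f@B0, f@B6}   OUT={a@B1, a@B5, b@B2, b@B6, c@B0, c@B4, c@B6, d@B3, e@B3, f@B0, f@B6}
  B4:   IN={a@B1, a@B5, b@B2, b@B6, c@B0, c@B4, c@B6, d@B3, e@B3, f@B0, f@B6}   OUT={a@B1, a@B5, b@B2, b@B6, c@B4, d@B4, e@B3, f@B0, f@B6}
  B5:   IN={a@B1, a@B5, b@B2, b@B6, c@B4, d@B4, e@B3, f@B0, f@B6}   OUT={a@B5, b@B2, b@B6, c@B5, d@B4, e@B3, f@B0, f@B6}
  B6:   IN={a@B5, b@B2, b@B6, c@B5, d@B4, e@B3, f@B0, f@B6}   OUT={a@B5, b@B6, c@B6, d@B4, e@B3, f@B6}
  B7:   IN={a@B5, b@B2, b@B6, c@B5, c@B6, d@B4, e@B3, f@B0, f@B6}   OUT={a@B5, b@B2, b@B6, c@B5, c@B6, d@B4, e@B7, f@B7}
  B8:   IN={a@B5, b@B2, b@B6, c@B5, c@B6, d@B4, e@B7, f@B7}   OUT={a@B5, b@B2, b@B6, c@B5, c@B6, d@B8, e@B7, f@B7}

Merge at B3: IN[B3] = OUT[B2] ⊔ OUT[B4] ⊔ OUT[B6] = {a@B1, a@B5, b@B2, b@B6, c@B0, c@B4, c@B6, d@B2, d@B4, e@B3, f@B0, f@B6}

Answer: {a@B1, a@B5, b@B2, b@B6, c@B0, c@B4, c@B6, d@B2, d@B4, e@B3, f@B0, f@B6}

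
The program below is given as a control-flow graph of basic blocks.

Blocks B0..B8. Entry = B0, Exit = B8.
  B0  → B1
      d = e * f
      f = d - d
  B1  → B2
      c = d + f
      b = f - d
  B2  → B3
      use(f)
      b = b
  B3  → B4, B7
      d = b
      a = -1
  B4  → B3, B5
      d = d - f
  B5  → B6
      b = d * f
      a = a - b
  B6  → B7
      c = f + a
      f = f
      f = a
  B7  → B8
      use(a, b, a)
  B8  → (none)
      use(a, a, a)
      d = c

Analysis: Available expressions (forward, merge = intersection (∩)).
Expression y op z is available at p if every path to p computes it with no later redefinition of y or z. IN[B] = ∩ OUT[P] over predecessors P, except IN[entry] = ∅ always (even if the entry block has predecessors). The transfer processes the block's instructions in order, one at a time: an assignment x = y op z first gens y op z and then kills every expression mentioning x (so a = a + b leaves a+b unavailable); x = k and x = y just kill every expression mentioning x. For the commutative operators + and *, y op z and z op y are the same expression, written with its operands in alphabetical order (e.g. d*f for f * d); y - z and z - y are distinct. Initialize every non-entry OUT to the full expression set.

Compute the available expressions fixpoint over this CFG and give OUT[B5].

Answer: {d*f}

Trace:
Per-block solution:
  B0: | IN={} | OUT={d-d}
  B1: | IN={d-d} | OUT={d+f, d-d, f-d}
  B2: | IN={d+f, d-d, f-d} | OUT={d+f, d-d, f-d}
  B3: | IN={} | OUT={}
  B4: | IN={} | OUT={}
  B5: | IN={} | OUT={d*f}
  B6: | IN={d*f} | OUT={}
  B7: | IN={} | OUT={}
  B8: | IN={} | OUT={}

Merge at B5: IN[B5] = OUT[B4] = {}
Applying B5's transfer function to that IN value gives OUT[B5] (row B5 above).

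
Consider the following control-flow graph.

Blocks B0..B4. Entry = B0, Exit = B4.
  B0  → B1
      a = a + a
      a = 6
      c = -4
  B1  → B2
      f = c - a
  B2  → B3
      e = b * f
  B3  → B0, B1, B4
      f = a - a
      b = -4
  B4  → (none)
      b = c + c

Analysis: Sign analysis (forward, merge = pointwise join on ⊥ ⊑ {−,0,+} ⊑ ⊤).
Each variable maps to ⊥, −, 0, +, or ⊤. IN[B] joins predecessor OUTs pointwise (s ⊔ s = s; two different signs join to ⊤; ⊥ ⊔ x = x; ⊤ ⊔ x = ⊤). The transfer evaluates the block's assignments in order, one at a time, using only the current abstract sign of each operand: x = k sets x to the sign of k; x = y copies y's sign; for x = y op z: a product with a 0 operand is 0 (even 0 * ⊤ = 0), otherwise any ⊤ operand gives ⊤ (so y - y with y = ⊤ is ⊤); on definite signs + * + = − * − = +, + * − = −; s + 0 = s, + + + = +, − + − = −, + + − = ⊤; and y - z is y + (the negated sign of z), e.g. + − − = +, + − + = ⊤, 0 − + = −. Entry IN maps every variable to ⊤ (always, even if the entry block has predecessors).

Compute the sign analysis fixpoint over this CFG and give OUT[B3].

Answer: {a: +, b: -, c: -, d: ⊤, e: ⊤, f: ⊤}

Derivation:
Fixpoint table:
  B0:   IN=(all ⊤)   OUT={a:+, c:-; rest ⊤}
  B1:   IN={a:+, c:-; rest ⊤}   OUT={a:+, c:-, f:-; rest ⊤}
  B2:   IN={a:+, c:-, f:-; rest ⊤}   OUT={a:+, c:-, f:-; rest ⊤}
  B3:   IN={a:+, c:-, f:-; rest ⊤}   OUT={a:+, b:-, c:-; rest ⊤}
  B4:   IN={a:+, b:-, c:-; rest ⊤}   OUT={a:+, b:-, c:-; rest ⊤}

Merge at B3: IN[B3] = OUT[B2] = {a: +, b: ⊤, c: -, d: ⊤, e: ⊤, f: -}
Applying B3's transfer function to that IN value gives OUT[B3] (row B3 above).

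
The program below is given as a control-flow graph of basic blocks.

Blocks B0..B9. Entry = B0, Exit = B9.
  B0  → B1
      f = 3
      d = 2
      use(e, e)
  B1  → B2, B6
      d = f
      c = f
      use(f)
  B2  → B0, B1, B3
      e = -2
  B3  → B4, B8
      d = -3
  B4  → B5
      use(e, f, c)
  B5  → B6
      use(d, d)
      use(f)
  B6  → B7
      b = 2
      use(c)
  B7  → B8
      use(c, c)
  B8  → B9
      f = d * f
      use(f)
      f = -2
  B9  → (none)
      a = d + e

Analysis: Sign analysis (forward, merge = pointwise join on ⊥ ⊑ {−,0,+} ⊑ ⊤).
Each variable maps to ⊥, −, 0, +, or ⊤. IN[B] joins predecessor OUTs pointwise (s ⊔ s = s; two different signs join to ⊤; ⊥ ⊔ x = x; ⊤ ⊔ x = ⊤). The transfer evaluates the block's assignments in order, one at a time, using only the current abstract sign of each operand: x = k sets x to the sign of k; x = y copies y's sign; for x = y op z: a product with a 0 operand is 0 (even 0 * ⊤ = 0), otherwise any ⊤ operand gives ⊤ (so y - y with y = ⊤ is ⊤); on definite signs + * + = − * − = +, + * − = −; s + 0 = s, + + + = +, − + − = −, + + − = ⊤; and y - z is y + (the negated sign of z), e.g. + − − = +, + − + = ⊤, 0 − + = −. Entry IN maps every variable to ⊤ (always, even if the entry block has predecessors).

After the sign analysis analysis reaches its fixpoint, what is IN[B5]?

Fixpoint table:
  B0: | IN=(all ⊤) | OUT={d:+, f:+; rest ⊤}
  B1: | IN={d:+, f:+; rest ⊤} | OUT={c:+, d:+, f:+; rest ⊤}
  B2: | IN={c:+, d:+, f:+; rest ⊤} | OUT={c:+, d:+, e:-, f:+; rest ⊤}
  B3: | IN={c:+, d:+, e:-, f:+; rest ⊤} | OUT={c:+, d:-, e:-, f:+; rest ⊤}
  B4: | IN={c:+, d:-, e:-, f:+; rest ⊤} | OUT={c:+, d:-, e:-, f:+; rest ⊤}
  B5: | IN={c:+, d:-, e:-, f:+; rest ⊤} | OUT={c:+, d:-, e:-, f:+; rest ⊤}
  B6: | IN={c:+, f:+; rest ⊤} | OUT={b:+, c:+, f:+; rest ⊤}
  B7: | IN={b:+, c:+, f:+; rest ⊤} | OUT={b:+, c:+, f:+; rest ⊤}
  B8: | IN={c:+, f:+; rest ⊤} | OUT={c:+, f:-; rest ⊤}
  B9: | IN={c:+, f:-; rest ⊤} | OUT={c:+, f:-; rest ⊤}

Merge at B5: IN[B5] = OUT[B4] = {a: ⊤, b: ⊤, c: +, d: -, e: -, f: +}

Answer: {a: ⊤, b: ⊤, c: +, d: -, e: -, f: +}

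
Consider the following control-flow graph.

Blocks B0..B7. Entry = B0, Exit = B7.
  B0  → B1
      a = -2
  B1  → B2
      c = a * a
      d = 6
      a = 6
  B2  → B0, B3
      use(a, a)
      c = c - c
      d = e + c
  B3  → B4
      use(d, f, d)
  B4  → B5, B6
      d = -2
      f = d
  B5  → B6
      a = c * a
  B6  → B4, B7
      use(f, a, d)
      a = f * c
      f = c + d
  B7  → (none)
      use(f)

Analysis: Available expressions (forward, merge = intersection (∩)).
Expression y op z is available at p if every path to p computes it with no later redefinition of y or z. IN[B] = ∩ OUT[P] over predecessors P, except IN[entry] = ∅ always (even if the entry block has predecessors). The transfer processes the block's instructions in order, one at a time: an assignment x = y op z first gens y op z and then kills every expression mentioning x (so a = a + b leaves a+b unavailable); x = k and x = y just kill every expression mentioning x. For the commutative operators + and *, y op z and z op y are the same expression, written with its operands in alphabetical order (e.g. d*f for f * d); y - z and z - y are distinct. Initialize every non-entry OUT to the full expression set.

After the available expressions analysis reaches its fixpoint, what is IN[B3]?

Answer: {c+e}

Trace:
Per-block solution:
  B0:   IN={}   OUT={}
  B1:   IN={}   OUT={}
  B2:   IN={}   OUT={c+e}
  B3:   IN={c+e}   OUT={c+e}
  B4:   IN={c+e}   OUT={c+e}
  B5:   IN={c+e}   OUT={c+e}
  B6:   IN={c+e}   OUT={c+d, c+e}
  B7:   IN={c+d, c+e}   OUT={c+d, c+e}

Merge at B3: IN[B3] = OUT[B2] = {c+e}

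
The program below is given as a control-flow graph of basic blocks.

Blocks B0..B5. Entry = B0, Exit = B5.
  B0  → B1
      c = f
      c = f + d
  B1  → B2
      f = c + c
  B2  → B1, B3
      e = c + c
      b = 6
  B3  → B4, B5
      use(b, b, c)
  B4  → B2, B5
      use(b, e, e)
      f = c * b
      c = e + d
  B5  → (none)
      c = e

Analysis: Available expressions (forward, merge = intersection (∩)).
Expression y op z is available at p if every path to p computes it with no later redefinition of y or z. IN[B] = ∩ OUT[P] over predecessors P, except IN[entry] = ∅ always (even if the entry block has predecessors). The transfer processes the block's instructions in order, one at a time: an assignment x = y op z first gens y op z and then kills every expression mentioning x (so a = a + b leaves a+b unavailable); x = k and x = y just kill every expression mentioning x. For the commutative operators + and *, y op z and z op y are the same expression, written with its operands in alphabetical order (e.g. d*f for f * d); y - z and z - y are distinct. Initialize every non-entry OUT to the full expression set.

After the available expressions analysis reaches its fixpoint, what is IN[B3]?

Per-block solution:
  B0: | IN={} | OUT={d+f}
  B1: | IN={} | OUT={c+c}
  B2: | IN={} | OUT={c+c}
  B3: | IN={c+c} | OUT={c+c}
  B4: | IN={c+c} | OUT={d+e}
  B5: | IN={} | OUT={}

Merge at B3: IN[B3] = OUT[B2] = {c+c}

Answer: {c+c}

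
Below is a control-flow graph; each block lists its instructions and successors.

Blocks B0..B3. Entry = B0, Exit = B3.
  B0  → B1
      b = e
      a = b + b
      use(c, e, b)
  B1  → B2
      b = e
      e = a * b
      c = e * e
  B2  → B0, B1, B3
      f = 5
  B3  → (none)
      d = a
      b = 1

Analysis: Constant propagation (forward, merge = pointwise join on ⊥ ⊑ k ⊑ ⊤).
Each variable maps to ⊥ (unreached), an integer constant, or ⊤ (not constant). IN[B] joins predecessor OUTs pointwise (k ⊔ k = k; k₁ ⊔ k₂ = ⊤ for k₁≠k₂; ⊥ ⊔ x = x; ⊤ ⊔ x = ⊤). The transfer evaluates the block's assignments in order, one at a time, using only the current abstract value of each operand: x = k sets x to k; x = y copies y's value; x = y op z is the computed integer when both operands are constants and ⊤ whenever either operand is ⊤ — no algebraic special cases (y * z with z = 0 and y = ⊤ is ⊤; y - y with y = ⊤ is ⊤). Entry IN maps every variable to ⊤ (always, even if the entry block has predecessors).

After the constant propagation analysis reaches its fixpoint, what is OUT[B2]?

Per-block solution:
  B0: | IN=(all ⊤) | OUT=(all ⊤)
  B1: | IN=(all ⊤) | OUT=(all ⊤)
  B2: | IN=(all ⊤) | OUT={f:5; rest ⊤}
  B3: | IN={f:5; rest ⊤} | OUT={b:1, f:5; rest ⊤}

Merge at B2: IN[B2] = OUT[B1] = {a: ⊤, b: ⊤, c: ⊤, d: ⊤, e: ⊤, f: ⊤}
Applying B2's transfer function to that IN value gives OUT[B2] (row B2 above).

Answer: {a: ⊤, b: ⊤, c: ⊤, d: ⊤, e: ⊤, f: 5}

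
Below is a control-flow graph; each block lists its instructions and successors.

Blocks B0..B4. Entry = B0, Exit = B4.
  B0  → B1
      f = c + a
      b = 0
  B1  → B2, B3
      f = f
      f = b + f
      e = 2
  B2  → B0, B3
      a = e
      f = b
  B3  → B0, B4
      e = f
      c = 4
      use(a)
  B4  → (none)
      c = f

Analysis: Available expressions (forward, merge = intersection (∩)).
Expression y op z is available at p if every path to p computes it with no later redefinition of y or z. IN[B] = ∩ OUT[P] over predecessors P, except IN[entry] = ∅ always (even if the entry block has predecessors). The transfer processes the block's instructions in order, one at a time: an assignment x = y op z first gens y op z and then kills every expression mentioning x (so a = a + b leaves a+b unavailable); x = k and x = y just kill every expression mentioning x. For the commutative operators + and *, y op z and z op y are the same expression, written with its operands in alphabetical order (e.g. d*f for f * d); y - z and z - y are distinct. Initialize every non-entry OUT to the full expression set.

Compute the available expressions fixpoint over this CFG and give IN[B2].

Answer: {a+c}

Derivation:
Converged values:
  B0: | IN={} | OUT={a+c}
  B1: | IN={a+c} | OUT={a+c}
  B2: | IN={a+c} | OUT={}
  B3: | IN={} | OUT={}
  B4: | IN={} | OUT={}

Merge at B2: IN[B2] = OUT[B1] = {a+c}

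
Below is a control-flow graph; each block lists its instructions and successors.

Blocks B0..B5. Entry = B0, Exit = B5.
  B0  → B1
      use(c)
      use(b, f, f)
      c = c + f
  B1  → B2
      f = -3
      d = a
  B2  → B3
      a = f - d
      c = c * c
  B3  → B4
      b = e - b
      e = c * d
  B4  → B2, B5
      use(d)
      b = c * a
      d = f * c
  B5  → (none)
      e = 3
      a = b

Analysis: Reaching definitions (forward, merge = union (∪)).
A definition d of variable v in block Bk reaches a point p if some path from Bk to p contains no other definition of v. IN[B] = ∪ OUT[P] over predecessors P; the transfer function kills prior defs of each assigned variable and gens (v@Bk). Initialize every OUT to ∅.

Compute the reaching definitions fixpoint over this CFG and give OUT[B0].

Fixpoint table:
  B0:  IN={}  OUT={c@B0}
  B1:  IN={c@B0}  OUT={c@B0, d@B1, f@B1}
  B2:  IN={a@B2, b@B4, c@B0, c@B2, d@B1, d@B4, e@B3, f@B1}  OUT={a@B2, b@B4, c@B2, d@B1, d@B4, e@B3, f@B1}
  B3:  IN={a@B2, b@B4, c@B2, d@B1, d@B4, e@B3, f@B1}  OUT={a@B2, b@B3, c@B2, d@B1, d@B4, e@B3, f@B1}
  B4:  IN={a@B2, b@B3, c@B2, d@B1, d@B4, e@B3, f@B1}  OUT={a@B2, b@B4, c@B2, d@B4, e@B3, f@B1}
  B5:  IN={a@B2, b@B4, c@B2, d@B4, e@B3, f@B1}  OUT={a@B5, b@B4, c@B2, d@B4, e@B5, f@B1}

B0 is the boundary node: IN[B0] = {}
Applying B0's transfer function to that IN value gives OUT[B0] (row B0 above).

Answer: {c@B0}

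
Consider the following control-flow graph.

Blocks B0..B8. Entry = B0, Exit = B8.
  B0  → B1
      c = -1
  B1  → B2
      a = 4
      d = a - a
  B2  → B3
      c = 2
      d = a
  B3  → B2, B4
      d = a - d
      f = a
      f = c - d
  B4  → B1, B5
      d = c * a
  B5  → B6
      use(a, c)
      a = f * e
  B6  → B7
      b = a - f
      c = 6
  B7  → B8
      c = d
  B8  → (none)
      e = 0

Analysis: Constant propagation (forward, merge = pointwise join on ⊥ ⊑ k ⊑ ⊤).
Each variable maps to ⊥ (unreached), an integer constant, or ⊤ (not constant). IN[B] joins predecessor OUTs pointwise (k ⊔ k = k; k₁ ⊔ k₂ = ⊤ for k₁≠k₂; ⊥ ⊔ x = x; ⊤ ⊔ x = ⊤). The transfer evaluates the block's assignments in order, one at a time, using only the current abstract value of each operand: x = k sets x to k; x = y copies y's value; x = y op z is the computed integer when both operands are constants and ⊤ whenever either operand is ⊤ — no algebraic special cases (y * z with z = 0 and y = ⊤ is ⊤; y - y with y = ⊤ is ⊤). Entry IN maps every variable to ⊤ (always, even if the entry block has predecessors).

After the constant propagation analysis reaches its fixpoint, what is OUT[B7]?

Answer: {a: ⊤, b: ⊤, c: 8, d: 8, e: ⊤, f: 2}

Trace:
Per-block solution:
  B0:  IN=(all ⊤)  OUT={c:-1; rest ⊤}
  B1:  IN=(all ⊤)  OUT={a:4, d:0; rest ⊤}
  B2:  IN={a:4, d:0; rest ⊤}  OUT={a:4, c:2, d:4; rest ⊤}
  B3:  IN={a:4, c:2, d:4; rest ⊤}  OUT={a:4, c:2, d:0, f:2; rest ⊤}
  B4:  IN={a:4, c:2, d:0, f:2; rest ⊤}  OUT={a:4, c:2, d:8, f:2; rest ⊤}
  B5:  IN={a:4, c:2, d:8, f:2; rest ⊤}  OUT={c:2, d:8, f:2; rest ⊤}
  B6:  IN={c:2, d:8, f:2; rest ⊤}  OUT={c:6, d:8, f:2; rest ⊤}
  B7:  IN={c:6, d:8, f:2; rest ⊤}  OUT={c:8, d:8, f:2; rest ⊤}
  B8:  IN={c:8, d:8, f:2; rest ⊤}  OUT={c:8, d:8, e:0, f:2; rest ⊤}

Merge at B7: IN[B7] = OUT[B6] = {a: ⊤, b: ⊤, c: 6, d: 8, e: ⊤, f: 2}
Applying B7's transfer function to that IN value gives OUT[B7] (row B7 above).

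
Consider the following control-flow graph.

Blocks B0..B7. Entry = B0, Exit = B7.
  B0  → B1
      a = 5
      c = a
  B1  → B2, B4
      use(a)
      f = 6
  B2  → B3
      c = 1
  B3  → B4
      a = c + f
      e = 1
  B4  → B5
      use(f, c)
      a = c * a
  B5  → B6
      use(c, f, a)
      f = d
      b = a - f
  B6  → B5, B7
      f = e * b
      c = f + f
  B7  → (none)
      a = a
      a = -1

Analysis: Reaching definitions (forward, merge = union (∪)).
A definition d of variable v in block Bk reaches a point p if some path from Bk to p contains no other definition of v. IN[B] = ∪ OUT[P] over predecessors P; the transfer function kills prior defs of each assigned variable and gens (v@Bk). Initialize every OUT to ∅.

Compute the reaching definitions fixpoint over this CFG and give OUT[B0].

Answer: {a@B0, c@B0}

Derivation:
Per-block solution:
  B0:  IN={}  OUT={a@B0, c@B0}
  B1:  IN={a@B0, c@B0}  OUT={a@B0, c@B0, f@B1}
  B2:  IN={a@B0, c@B0, f@B1}  OUT={a@B0, c@B2, f@B1}
  B3:  IN={a@B0, c@B2, f@B1}  OUT={a@B3, c@B2, e@B3, f@B1}
  B4:  IN={a@B0, a@B3, c@B0, c@B2, e@B3, f@B1}  OUT={a@B4, c@B0, c@B2, e@B3, f@B1}
  B5:  IN={a@B4, b@B5, c@B0, c@B2, c@B6, e@B3, f@B1, f@B6}  OUT={a@B4, b@B5, c@B0, c@B2, c@B6, e@B3, f@B5}
  B6:  IN={a@B4, b@B5, c@B0, c@B2, c@B6, e@B3, f@B5}  OUT={a@B4, b@B5, c@B6, e@B3, f@B6}
  B7:  IN={a@B4, b@B5, c@B6, e@B3, f@B6}  OUT={a@B7, b@B5, c@B6, e@B3, f@B6}

B0 is the boundary node: IN[B0] = {}
Applying B0's transfer function to that IN value gives OUT[B0] (row B0 above).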